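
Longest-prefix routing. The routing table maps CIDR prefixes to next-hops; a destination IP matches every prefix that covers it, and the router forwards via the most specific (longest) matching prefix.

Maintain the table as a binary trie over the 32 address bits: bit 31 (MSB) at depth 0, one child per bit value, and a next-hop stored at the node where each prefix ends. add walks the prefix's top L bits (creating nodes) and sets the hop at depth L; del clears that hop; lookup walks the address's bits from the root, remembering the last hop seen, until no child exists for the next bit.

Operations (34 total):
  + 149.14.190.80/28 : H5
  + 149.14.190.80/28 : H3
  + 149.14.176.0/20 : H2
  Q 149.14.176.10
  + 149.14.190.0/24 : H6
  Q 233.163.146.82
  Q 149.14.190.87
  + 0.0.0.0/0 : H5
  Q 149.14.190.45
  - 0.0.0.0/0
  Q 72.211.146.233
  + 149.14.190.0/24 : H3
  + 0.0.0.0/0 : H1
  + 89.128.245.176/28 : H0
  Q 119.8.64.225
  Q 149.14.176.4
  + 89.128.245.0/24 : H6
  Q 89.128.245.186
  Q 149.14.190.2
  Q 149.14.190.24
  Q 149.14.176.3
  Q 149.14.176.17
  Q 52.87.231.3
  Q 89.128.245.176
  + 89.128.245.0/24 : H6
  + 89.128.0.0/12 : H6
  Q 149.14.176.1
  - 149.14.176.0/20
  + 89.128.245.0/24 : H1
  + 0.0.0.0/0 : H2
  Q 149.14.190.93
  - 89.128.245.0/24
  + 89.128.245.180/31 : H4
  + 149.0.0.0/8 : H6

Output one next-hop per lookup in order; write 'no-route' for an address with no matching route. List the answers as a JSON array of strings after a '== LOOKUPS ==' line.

Trace:
  + 149.14.190.80/28 (H5) depth=28
  + 149.14.190.80/28 (H3) depth=28
  + 149.14.176.0/20 (H2) depth=20
  Q 149.14.176.10: descend 10010101000011101011 ; hops seen [H2] ; pick H2
  + 149.14.190.0/24 (H6) depth=24
  Q 233.163.146.82: descend 1 ; hops seen [∅] ; pick no-route
  Q 149.14.190.87: descend 1001010100001110101111100101 ; hops seen [H2,H6,H3] ; pick H3
  + 0.0.0.0/0 (H5) depth=0
  Q 149.14.190.45: descend 1001010100001110101111100 ; hops seen [H5,H2,H6] ; pick H6
  del 0.0.0.0/0 (clear depth 0)
  Q 72.211.146.233: descend ε ; hops seen [∅] ; pick no-route
  + 149.14.190.0/24 (H3) depth=24
  + 0.0.0.0/0 (H1) depth=0
  + 89.128.245.176/28 (H0) depth=28
  Q 119.8.64.225: descend 01 ; hops seen [H1] ; pick H1
  Q 149.14.176.4: descend 10010101000011101011 ; hops seen [H1,H2] ; pick H2
  + 89.128.245.0/24 (H6) depth=24
  Q 89.128.245.186: descend 0101100110000000111101011011 ; hops seen [H1,H6,H0] ; pick H0
  Q 149.14.190.2: descend 1001010100001110101111100 ; hops seen [H1,H2,H3] ; pick H3
  Q 149.14.190.24: descend 1001010100001110101111100 ; hops seen [H1,H2,H3] ; pick H3
  Q 149.14.176.3: descend 10010101000011101011 ; hops seen [H1,H2] ; pick H2
  Q 149.14.176.17: descend 10010101000011101011 ; hops seen [H1,H2] ; pick H2
  Q 52.87.231.3: descend 0 ; hops seen [H1] ; pick H1
  Q 89.128.245.176: descend 0101100110000000111101011011 ; hops seen [H1,H6,H0] ; pick H0
  + 89.128.245.0/24 (H6) depth=24
  + 89.128.0.0/12 (H6) depth=12
  Q 149.14.176.1: descend 10010101000011101011 ; hops seen [H1,H2] ; pick H2
  del 149.14.176.0/20 (clear depth 20)
  + 89.128.245.0/24 (H1) depth=24
  + 0.0.0.0/0 (H2) depth=0
  Q 149.14.190.93: descend 1001010100001110101111100101 ; hops seen [H2,H3,H3] ; pick H3
  del 89.128.245.0/24 (clear depth 24)
  + 89.128.245.180/31 (H4) depth=31
  + 149.0.0.0/8 (H6) depth=8

== LOOKUPS ==
["H2","no-route","H3","H6","no-route","H1","H2","H0","H3","H3","H2","H2","H1","H0","H2","H3"]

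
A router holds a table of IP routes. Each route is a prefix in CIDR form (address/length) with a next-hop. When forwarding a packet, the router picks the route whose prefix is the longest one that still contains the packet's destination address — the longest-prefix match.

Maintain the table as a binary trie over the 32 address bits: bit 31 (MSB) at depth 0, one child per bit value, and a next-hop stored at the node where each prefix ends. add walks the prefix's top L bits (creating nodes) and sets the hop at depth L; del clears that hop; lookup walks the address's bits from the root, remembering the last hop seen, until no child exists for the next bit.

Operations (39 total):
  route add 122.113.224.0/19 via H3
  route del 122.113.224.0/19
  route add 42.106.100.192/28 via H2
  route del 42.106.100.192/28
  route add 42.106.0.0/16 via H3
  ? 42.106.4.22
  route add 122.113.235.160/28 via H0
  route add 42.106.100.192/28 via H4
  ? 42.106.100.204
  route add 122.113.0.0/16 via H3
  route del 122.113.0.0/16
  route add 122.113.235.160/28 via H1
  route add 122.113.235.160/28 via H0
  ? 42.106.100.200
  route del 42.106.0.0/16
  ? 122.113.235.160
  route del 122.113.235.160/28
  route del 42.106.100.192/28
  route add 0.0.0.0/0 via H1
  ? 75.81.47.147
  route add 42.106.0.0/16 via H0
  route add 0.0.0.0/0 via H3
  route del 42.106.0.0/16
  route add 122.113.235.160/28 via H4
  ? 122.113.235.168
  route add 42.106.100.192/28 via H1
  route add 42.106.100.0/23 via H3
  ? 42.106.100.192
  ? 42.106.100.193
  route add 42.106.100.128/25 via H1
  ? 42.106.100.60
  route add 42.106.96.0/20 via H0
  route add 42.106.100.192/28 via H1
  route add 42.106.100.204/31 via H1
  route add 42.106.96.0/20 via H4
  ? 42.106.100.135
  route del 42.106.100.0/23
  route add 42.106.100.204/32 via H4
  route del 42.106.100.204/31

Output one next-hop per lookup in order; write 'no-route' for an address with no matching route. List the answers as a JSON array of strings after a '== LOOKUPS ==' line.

Process each operation:
  + 122.113.224.0/19 (H3) depth=19
  del 122.113.224.0/19 (clear depth 19)
  + 42.106.100.192/28 (H2) depth=28
  del 42.106.100.192/28 (clear depth 28)
  + 42.106.0.0/16 (H3) depth=16
  Q 42.106.4.22: descend 00101010011010100 ; hops seen [H3] ; pick H3
  + 122.113.235.160/28 (H0) depth=28
  + 42.106.100.192/28 (H4) depth=28
  Q 42.106.100.204: descend 0010101001101010011001001100 ; hops seen [H3,H4] ; pick H4
  + 122.113.0.0/16 (H3) depth=16
  del 122.113.0.0/16 (clear depth 16)
  + 122.113.235.160/28 (H1) depth=28
  + 122.113.235.160/28 (H0) depth=28
  Q 42.106.100.200: descend 0010101001101010011001001100 ; hops seen [H3,H4] ; pick H4
  del 42.106.0.0/16 (clear depth 16)
  Q 122.113.235.160: descend 0111101001110001111010111010 ; hops seen [H0] ; pick H0
  del 122.113.235.160/28 (clear depth 28)
  del 42.106.100.192/28 (clear depth 28)
  + 0.0.0.0/0 (H1) depth=0
  Q 75.81.47.147: descend 01 ; hops seen [H1] ; pick H1
  + 42.106.0.0/16 (H0) depth=16
  + 0.0.0.0/0 (H3) depth=0
  del 42.106.0.0/16 (clear depth 16)
  + 122.113.235.160/28 (H4) depth=28
  Q 122.113.235.168: descend 0111101001110001111010111010 ; hops seen [H3,H4] ; pick H4
  + 42.106.100.192/28 (H1) depth=28
  + 42.106.100.0/23 (H3) depth=23
  Q 42.106.100.192: descend 0010101001101010011001001100 ; hops seen [H3,H3,H1] ; pick H1
  Q 42.106.100.193: descend 0010101001101010011001001100 ; hops seen [H3,H3,H1] ; pick H1
  + 42.106.100.128/25 (H1) depth=25
  Q 42.106.100.60: descend 001010100110101001100100 ; hops seen [H3,H3] ; pick H3
  + 42.106.96.0/20 (H0) depth=20
  + 42.106.100.192/28 (H1) depth=28
  + 42.106.100.204/31 (H1) depth=31
  + 42.106.96.0/20 (H4) depth=20
  Q 42.106.100.135: descend 0010101001101010011001001 ; hops seen [H3,H4,H3,H1] ; pick H1
  del 42.106.100.0/23 (clear depth 23)
  + 42.106.100.204/32 (H4) depth=32
  del 42.106.100.204/31 (clear depth 31)

== LOOKUPS ==
["H3","H4","H4","H0","H1","H4","H1","H1","H3","H1"]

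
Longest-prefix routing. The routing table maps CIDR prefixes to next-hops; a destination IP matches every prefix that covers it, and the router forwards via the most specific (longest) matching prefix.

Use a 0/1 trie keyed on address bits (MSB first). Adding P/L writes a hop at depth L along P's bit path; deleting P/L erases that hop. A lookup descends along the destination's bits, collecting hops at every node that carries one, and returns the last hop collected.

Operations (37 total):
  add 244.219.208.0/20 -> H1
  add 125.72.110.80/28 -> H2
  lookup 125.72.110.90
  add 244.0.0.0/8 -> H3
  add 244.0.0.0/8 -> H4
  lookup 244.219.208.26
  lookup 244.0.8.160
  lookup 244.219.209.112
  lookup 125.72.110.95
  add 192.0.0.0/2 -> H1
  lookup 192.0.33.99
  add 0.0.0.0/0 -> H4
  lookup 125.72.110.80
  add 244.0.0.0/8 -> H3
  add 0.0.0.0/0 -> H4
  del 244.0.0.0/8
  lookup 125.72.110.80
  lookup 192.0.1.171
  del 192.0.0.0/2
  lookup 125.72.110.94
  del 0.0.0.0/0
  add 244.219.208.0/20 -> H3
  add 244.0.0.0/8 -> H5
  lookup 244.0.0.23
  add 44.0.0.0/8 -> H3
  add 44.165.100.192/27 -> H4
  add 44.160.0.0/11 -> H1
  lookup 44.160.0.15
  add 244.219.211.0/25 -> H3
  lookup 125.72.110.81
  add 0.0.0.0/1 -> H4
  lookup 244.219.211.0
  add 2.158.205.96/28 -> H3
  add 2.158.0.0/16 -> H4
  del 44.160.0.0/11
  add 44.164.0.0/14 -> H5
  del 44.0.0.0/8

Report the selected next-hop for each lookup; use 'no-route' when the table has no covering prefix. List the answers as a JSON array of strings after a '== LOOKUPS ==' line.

Process each operation:
  + 244.219.208.0/20 (H1) depth=20
  + 125.72.110.80/28 (H2) depth=28
  ? 125.72.110.90  path d0:-→d1:-→d2:-→d3:-→d4:-→d5:-→d6:-→d7:-→d8:-→d9:-→d10:-→d11:-→d12:-→d13:-→d14:-→d15:-→d16:-→d17:-→d18:-→d19:-→d20:-→d21:-→d22:-→d23:-→d24:-→d25:-→d26:-→d27:-→d28:H2  best=H2
  + 244.0.0.0/8 (H3) depth=8
  + 244.0.0.0/8 (H4) depth=8
  ? 244.219.208.26  path d0:-→d1:-→d2:-→d3:-→d4:-→d5:-→d6:-→d7:-→d8:H4→d9:-→d10:-→d11:-→d12:-→d13:-→d14:-→d15:-→d16:-→d17:-→d18:-→d19:-→d20:H1  best=H1
  ? 244.0.8.160  path d0:-→d1:-→d2:-→d3:-→d4:-→d5:-→d6:-→d7:-→d8:H4  best=H4
  ? 244.219.209.112  path d0:-→d1:-→d2:-→d3:-→d4:-→d5:-→d6:-→d7:-→d8:H4→d9:-→d10:-→d11:-→d12:-→d13:-→d14:-→d15:-→d16:-→d17:-→d18:-→d19:-→d20:H1  best=H1
  ? 125.72.110.95  path d0:-→d1:-→d2:-→d3:-→d4:-→d5:-→d6:-→d7:-→d8:-→d9:-→d10:-→d11:-→d12:-→d13:-→d14:-→d15:-→d16:-→d17:-→d18:-→d19:-→d20:-→d21:-→d22:-→d23:-→d24:-→d25:-→d26:-→d27:-→d28:H2  best=H2
  + 192.0.0.0/2 (H1) depth=2
  ? 192.0.33.99  path d0:-→d1:-→d2:H1  best=H1
  + 0.0.0.0/0 (H4) depth=0
  ? 125.72.110.80  path d0:H4→d1:-→d2:-→d3:-→d4:-→d5:-→d6:-→d7:-→d8:-→d9:-→d10:-→d11:-→d12:-→d13:-→d14:-→d15:-→d16:-→d17:-→d18:-→d19:-→d20:-→d21:-→d22:-→d23:-→d24:-→d25:-→d26:-→d27:-→d28:H2  best=H2
  + 244.0.0.0/8 (H3) depth=8
  + 0.0.0.0/0 (H4) depth=0
  - 244.0.0.0/8 clear@8
  ? 125.72.110.80  path d0:H4→d1:-→d2:-→d3:-→d4:-→d5:-→d6:-→d7:-→d8:-→d9:-→d10:-→d11:-→d12:-→d13:-→d14:-→d15:-→d16:-→d17:-→d18:-→d19:-→d20:-→d21:-→d22:-→d23:-→d24:-→d25:-→d26:-→d27:-→d28:H2  best=H2
  ? 192.0.1.171  path d0:H4→d1:-→d2:H1  best=H1
  - 192.0.0.0/2 clear@2
  ? 125.72.110.94  path d0:H4→d1:-→d2:-→d3:-→d4:-→d5:-→d6:-→d7:-→d8:-→d9:-→d10:-→d11:-→d12:-→d13:-→d14:-→d15:-→d16:-→d17:-→d18:-→d19:-→d20:-→d21:-→d22:-→d23:-→d24:-→d25:-→d26:-→d27:-→d28:H2  best=H2
  - 0.0.0.0/0 clear@0
  + 244.219.208.0/20 (H3) depth=20
  + 244.0.0.0/8 (H5) depth=8
  ? 244.0.0.23  path d0:-→d1:-→d2:-→d3:-→d4:-→d5:-→d6:-→d7:-→d8:H5  best=H5
  + 44.0.0.0/8 (H3) depth=8
  + 44.165.100.192/27 (H4) depth=27
  + 44.160.0.0/11 (H1) depth=11
  ? 44.160.0.15  path d0:-→d1:-→d2:-→d3:-→d4:-→d5:-→d6:-→d7:-→d8:H3→d9:-→d10:-→d11:H1→d12:-→d13:-  best=H1
  + 244.219.211.0/25 (H3) depth=25
  ? 125.72.110.81  path d0:-→d1:-→d2:-→d3:-→d4:-→d5:-→d6:-→d7:-→d8:-→d9:-→d10:-→d11:-→d12:-→d13:-→d14:-→d15:-→d16:-→d17:-→d18:-→d19:-→d20:-→d21:-→d22:-→d23:-→d24:-→d25:-→d26:-→d27:-→d28:H2  best=H2
  + 0.0.0.0/1 (H4) depth=1
  ? 244.219.211.0  path d0:-→d1:-→d2:-→d3:-→d4:-→d5:-→d6:-→d7:-→d8:H5→d9:-→d10:-→d11:-→d12:-→d13:-→d14:-→d15:-→d16:-→d17:-→d18:-→d19:-→d20:H3→d21:-→d22:-→d23:-→d24:-→d25:H3  best=H3
  + 2.158.205.96/28 (H3) depth=28
  + 2.158.0.0/16 (H4) depth=16
  - 44.160.0.0/11 clear@11
  + 44.164.0.0/14 (H5) depth=14
  - 44.0.0.0/8 clear@8

== LOOKUPS ==
["H2","H1","H4","H1","H2","H1","H2","H2","H1","H2","H5","H1","H2","H3"]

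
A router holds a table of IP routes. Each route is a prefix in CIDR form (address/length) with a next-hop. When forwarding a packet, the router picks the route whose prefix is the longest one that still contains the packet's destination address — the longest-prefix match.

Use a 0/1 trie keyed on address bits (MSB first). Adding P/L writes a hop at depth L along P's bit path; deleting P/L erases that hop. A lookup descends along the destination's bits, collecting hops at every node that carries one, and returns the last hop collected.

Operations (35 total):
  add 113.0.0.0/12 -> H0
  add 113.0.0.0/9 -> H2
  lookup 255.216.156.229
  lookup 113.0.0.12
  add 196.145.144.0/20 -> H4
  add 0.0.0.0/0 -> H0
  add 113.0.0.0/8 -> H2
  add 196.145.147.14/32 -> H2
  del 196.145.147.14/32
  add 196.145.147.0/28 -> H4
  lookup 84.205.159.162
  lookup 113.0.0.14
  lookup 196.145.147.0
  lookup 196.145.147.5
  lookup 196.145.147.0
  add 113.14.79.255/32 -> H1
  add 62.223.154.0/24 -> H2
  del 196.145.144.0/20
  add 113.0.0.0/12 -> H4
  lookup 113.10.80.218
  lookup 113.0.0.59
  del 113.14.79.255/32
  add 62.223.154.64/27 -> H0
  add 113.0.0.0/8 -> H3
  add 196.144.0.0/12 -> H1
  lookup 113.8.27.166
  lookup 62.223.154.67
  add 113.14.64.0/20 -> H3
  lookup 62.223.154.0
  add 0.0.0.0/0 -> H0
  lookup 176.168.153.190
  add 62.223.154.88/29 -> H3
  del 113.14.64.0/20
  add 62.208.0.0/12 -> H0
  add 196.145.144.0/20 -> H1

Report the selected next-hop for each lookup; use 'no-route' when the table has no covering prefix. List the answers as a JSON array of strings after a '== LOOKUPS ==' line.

Apply in order:
  + 113.0.0.0/12 (H0) depth=12
  + 113.0.0.0/9 (H2) depth=9
  lookup 255.216.156.229: bits ε walk d0:- -> no-route
  lookup 113.0.0.12: bits 011100010000 walk d0:-→d1:-→d2:-→d3:-→d4:-→d5:-→d6:-→d7:-→d8:-→d9:H2→d10:-→d11:-→d12:H0 -> H0
  + 196.145.144.0/20 (H4) depth=20
  + 0.0.0.0/0 (H0) depth=0
  + 113.0.0.0/8 (H2) depth=8
  + 196.145.147.14/32 (H2) depth=32
  del 196.145.147.14/32 (clear depth 32)
  + 196.145.147.0/28 (H4) depth=28
  lookup 84.205.159.162: bits 01 walk d0:H0→d1:-→d2:- -> H0
  lookup 113.0.0.14: bits 011100010000 walk d0:H0→d1:-→d2:-→d3:-→d4:-→d5:-→d6:-→d7:-→d8:H2→d9:H2→d10:-→d11:-→d12:H0 -> H0
  lookup 196.145.147.0: bits 1100010010010001100100110000 walk d0:H0→d1:-→d2:-→d3:-→d4:-→d5:-→d6:-→d7:-→d8:-→d9:-→d10:-→d11:-→d12:-→d13:-→d14:-→d15:-→d16:-→d17:-→d18:-→d19:-→d20:H4→d21:-→d22:-→d23:-→d24:-→d25:-→d26:-→d27:-→d28:H4 -> H4
  lookup 196.145.147.5: bits 1100010010010001100100110000 walk d0:H0→d1:-→d2:-→d3:-→d4:-→d5:-→d6:-→d7:-→d8:-→d9:-→d10:-→d11:-→d12:-→d13:-→d14:-→d15:-→d16:-→d17:-→d18:-→d19:-→d20:H4→d21:-→d22:-→d23:-→d24:-→d25:-→d26:-→d27:-→d28:H4 -> H4
  lookup 196.145.147.0: bits 1100010010010001100100110000 walk d0:H0→d1:-→d2:-→d3:-→d4:-→d5:-→d6:-→d7:-→d8:-→d9:-→d10:-→d11:-→d12:-→d13:-→d14:-→d15:-→d16:-→d17:-→d18:-→d19:-→d20:H4→d21:-→d22:-→d23:-→d24:-→d25:-→d26:-→d27:-→d28:H4 -> H4
  + 113.14.79.255/32 (H1) depth=32
  + 62.223.154.0/24 (H2) depth=24
  del 196.145.144.0/20 (clear depth 20)
  + 113.0.0.0/12 (H4) depth=12
  lookup 113.10.80.218: bits 0111000100001 walk d0:H0→d1:-→d2:-→d3:-→d4:-→d5:-→d6:-→d7:-→d8:H2→d9:H2→d10:-→d11:-→d12:H4→d13:- -> H4
  lookup 113.0.0.59: bits 011100010000 walk d0:H0→d1:-→d2:-→d3:-→d4:-→d5:-→d6:-→d7:-→d8:H2→d9:H2→d10:-→d11:-→d12:H4 -> H4
  del 113.14.79.255/32 (clear depth 32)
  + 62.223.154.64/27 (H0) depth=27
  + 113.0.0.0/8 (H3) depth=8
  + 196.144.0.0/12 (H1) depth=12
  lookup 113.8.27.166: bits 0111000100001 walk d0:H0→d1:-→d2:-→d3:-→d4:-→d5:-→d6:-→d7:-→d8:H3→d9:H2→d10:-→d11:-→d12:H4→d13:- -> H4
  lookup 62.223.154.67: bits 001111101101111110011010010 walk d0:H0→d1:-→d2:-→d3:-→d4:-→d5:-→d6:-→d7:-→d8:-→d9:-→d10:-→d11:-→d12:-→d13:-→d14:-→d15:-→d16:-→d17:-→d18:-→d19:-→d20:-→d21:-→d22:-→d23:-→d24:H2→d25:-→d26:-→d27:H0 -> H0
  + 113.14.64.0/20 (H3) depth=20
  lookup 62.223.154.0: bits 0011111011011111100110100 walk d0:H0→d1:-→d2:-→d3:-→d4:-→d5:-→d6:-→d7:-→d8:-→d9:-→d10:-→d11:-→d12:-→d13:-→d14:-→d15:-→d16:-→d17:-→d18:-→d19:-→d20:-→d21:-→d22:-→d23:-→d24:H2→d25:- -> H2
  + 0.0.0.0/0 (H0) depth=0
  lookup 176.168.153.190: bits 1 walk d0:H0→d1:- -> H0
  + 62.223.154.88/29 (H3) depth=29
  del 113.14.64.0/20 (clear depth 20)
  + 62.208.0.0/12 (H0) depth=12
  + 196.145.144.0/20 (H1) depth=20

== LOOKUPS ==
["no-route","H0","H0","H0","H4","H4","H4","H4","H4","H4","H0","H2","H0"]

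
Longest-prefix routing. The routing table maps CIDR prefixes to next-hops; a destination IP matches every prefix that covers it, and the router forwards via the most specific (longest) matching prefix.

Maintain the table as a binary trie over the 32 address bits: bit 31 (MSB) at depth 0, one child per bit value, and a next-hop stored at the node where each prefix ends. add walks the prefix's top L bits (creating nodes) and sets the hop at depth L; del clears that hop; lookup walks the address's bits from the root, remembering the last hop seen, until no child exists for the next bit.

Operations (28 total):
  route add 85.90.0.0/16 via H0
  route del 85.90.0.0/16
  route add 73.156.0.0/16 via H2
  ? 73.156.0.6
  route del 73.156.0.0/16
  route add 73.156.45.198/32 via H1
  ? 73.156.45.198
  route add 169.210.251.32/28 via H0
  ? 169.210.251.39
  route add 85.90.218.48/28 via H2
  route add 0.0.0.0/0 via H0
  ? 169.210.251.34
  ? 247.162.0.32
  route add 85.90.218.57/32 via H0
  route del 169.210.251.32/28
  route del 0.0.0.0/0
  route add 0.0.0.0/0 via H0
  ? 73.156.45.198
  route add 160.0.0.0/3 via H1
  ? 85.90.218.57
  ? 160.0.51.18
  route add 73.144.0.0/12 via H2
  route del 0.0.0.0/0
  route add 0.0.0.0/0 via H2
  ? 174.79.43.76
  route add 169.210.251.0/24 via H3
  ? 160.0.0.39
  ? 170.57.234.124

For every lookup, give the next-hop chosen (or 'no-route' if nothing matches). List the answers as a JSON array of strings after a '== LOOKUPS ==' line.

Process each operation:
  + 85.90.0.0/16 (H0) depth=16
  - 85.90.0.0/16 clear@16
  + 73.156.0.0/16 (H2) depth=16
  Q 73.156.0.6: descend 0100100110011100 ; hops seen [H2] ; pick H2
  - 73.156.0.0/16 clear@16
  + 73.156.45.198/32 (H1) depth=32
  Q 73.156.45.198: descend 01001001100111000010110111000110 ; hops seen [H1] ; pick H1
  + 169.210.251.32/28 (H0) depth=28
  Q 169.210.251.39: descend 1010100111010010111110110010 ; hops seen [H0] ; pick H0
  + 85.90.218.48/28 (H2) depth=28
  + 0.0.0.0/0 (H0) depth=0
  Q 169.210.251.34: descend 1010100111010010111110110010 ; hops seen [H0,H0] ; pick H0
  Q 247.162.0.32: descend 1 ; hops seen [H0] ; pick H0
  + 85.90.218.57/32 (H0) depth=32
  - 169.210.251.32/28 clear@28
  - 0.0.0.0/0 clear@0
  + 0.0.0.0/0 (H0) depth=0
  Q 73.156.45.198: descend 01001001100111000010110111000110 ; hops seen [H0,H1] ; pick H1
  + 160.0.0.0/3 (H1) depth=3
  Q 85.90.218.57: descend 01010101010110101101101000111001 ; hops seen [H0,H2,H0] ; pick H0
  Q 160.0.51.18: descend 1010 ; hops seen [H0,H1] ; pick H1
  + 73.144.0.0/12 (H2) depth=12
  - 0.0.0.0/0 clear@0
  + 0.0.0.0/0 (H2) depth=0
  Q 174.79.43.76: descend 10101 ; hops seen [H2,H1] ; pick H1
  + 169.210.251.0/24 (H3) depth=24
  Q 160.0.0.39: descend 1010 ; hops seen [H2,H1] ; pick H1
  Q 170.57.234.124: descend 101010 ; hops seen [H2,H1] ; pick H1

== LOOKUPS ==
["H2","H1","H0","H0","H0","H1","H0","H1","H1","H1","H1"]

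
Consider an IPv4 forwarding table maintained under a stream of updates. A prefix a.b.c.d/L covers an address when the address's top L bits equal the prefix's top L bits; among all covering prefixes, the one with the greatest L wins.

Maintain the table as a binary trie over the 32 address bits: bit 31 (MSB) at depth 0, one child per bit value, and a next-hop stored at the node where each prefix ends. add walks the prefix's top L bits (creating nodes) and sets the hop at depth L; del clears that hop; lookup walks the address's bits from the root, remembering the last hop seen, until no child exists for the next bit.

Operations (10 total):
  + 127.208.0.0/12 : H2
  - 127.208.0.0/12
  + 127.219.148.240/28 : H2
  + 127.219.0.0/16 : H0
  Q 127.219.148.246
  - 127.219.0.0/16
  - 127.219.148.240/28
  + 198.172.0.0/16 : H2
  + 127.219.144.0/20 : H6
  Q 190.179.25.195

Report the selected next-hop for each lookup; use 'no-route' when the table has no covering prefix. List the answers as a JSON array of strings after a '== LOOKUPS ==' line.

Apply in order:
  + 127.208.0.0/12 (H2) depth=12
  - 127.208.0.0/12 clear@12
  + 127.219.148.240/28 (H2) depth=28
  + 127.219.0.0/16 (H0) depth=16
  ? 127.219.148.246  path d0:-→d1:-→d2:-→d3:-→d4:-→d5:-→d6:-→d7:-→d8:-→d9:-→d10:-→d11:-→d12:-→d13:-→d14:-→d15:-→d16:H0→d17:-→d18:-→d19:-→d20:-→d21:-→d22:-→d23:-→d24:-→d25:-→d26:-→d27:-→d28:H2  best=H2
  - 127.219.0.0/16 clear@16
  - 127.219.148.240/28 clear@28
  + 198.172.0.0/16 (H2) depth=16
  + 127.219.144.0/20 (H6) depth=20
  ? 190.179.25.195  path d0:-→d1:-  best=no-route

== LOOKUPS ==
["H2","no-route"]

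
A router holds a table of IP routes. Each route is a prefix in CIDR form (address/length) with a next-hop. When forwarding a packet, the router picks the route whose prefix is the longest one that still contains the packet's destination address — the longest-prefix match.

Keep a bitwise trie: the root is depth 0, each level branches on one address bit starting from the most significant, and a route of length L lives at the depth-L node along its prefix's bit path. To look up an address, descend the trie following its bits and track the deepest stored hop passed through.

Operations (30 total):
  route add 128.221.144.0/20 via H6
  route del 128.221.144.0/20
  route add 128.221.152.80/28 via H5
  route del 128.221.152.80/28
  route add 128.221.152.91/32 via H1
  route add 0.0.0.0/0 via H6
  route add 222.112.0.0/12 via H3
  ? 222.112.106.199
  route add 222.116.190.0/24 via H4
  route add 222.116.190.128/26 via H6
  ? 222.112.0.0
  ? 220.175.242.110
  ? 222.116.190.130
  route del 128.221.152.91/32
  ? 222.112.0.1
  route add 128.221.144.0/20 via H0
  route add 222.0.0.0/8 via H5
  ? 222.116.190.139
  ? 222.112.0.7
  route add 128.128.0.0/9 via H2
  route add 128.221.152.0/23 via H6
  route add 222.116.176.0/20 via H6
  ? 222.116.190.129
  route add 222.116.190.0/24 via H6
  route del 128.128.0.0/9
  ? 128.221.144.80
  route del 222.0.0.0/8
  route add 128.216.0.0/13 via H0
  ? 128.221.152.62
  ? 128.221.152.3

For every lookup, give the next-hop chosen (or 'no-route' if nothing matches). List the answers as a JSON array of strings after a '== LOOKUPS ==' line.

Apply in order:
  add 128.221.144.0/20 -> H6 at depth 20
  del 128.221.144.0/20 (clear depth 20)
  add 128.221.152.80/28 -> H5 at depth 28
  del 128.221.152.80/28 (clear depth 28)
  add 128.221.152.91/32 -> H1 at depth 32
  add 0.0.0.0/0 -> H6 at depth 0
  add 222.112.0.0/12 -> H3 at depth 12
  ? 222.112.106.199  path d0:H6→d1:-→d2:-→d3:-→d4:-→d5:-→d6:-→d7:-→d8:-→d9:-→d10:-→d11:-→d12:H3  best=H3
  add 222.116.190.0/24 -> H4 at depth 24
  add 222.116.190.128/26 -> H6 at depth 26
  ? 222.112.0.0  path d0:H6→d1:-→d2:-→d3:-→d4:-→d5:-→d6:-→d7:-→d8:-→d9:-→d10:-→d11:-→d12:H3→d13:-  best=H3
  ? 220.175.242.110  path d0:H6→d1:-→d2:-→d3:-→d4:-→d5:-→d6:-  best=H6
  ? 222.116.190.130  path d0:H6→d1:-→d2:-→d3:-→d4:-→d5:-→d6:-→d7:-→d8:-→d9:-→d10:-→d11:-→d12:H3→d13:-→d14:-→d15:-→d16:-→d17:-→d18:-→d19:-→d20:-→d21:-→d22:-→d23:-→d24:H4→d25:-→d26:H6  best=H6
  del 128.221.152.91/32 (clear depth 32)
  ? 222.112.0.1  path d0:H6→d1:-→d2:-→d3:-→d4:-→d5:-→d6:-→d7:-→d8:-→d9:-→d10:-→d11:-→d12:H3→d13:-  best=H3
  add 128.221.144.0/20 -> H0 at depth 20
  add 222.0.0.0/8 -> H5 at depth 8
  ? 222.116.190.139  path d0:H6→d1:-→d2:-→d3:-→d4:-→d5:-→d6:-→d7:-→d8:H5→d9:-→d10:-→d11:-→d12:H3→d13:-→d14:-→d15:-→d16:-→d17:-→d18:-→d19:-→d20:-→d21:-→d22:-→d23:-→d24:H4→d25:-→d26:H6  best=H6
  ? 222.112.0.7  path d0:H6→d1:-→d2:-→d3:-→d4:-→d5:-→d6:-→d7:-→d8:H5→d9:-→d10:-→d11:-→d12:H3→d13:-  best=H3
  add 128.128.0.0/9 -> H2 at depth 9
  add 128.221.152.0/23 -> H6 at depth 23
  add 222.116.176.0/20 -> H6 at depth 20
  ? 222.116.190.129  path d0:H6→d1:-→d2:-→d3:-→d4:-→d5:-→d6:-→d7:-→d8:H5→d9:-→d10:-→d11:-→d12:H3→d13:-→d14:-→d15:-→d16:-→d17:-→d18:-→d19:-→d20:H6→d21:-→d22:-→d23:-→d24:H4→d25:-→d26:H6  best=H6
  add 222.116.190.0/24 -> H6 at depth 24
  del 128.128.0.0/9 (clear depth 9)
  ? 128.221.144.80  path d0:H6→d1:-→d2:-→d3:-→d4:-→d5:-→d6:-→d7:-→d8:-→d9:-→d10:-→d11:-→d12:-→d13:-→d14:-→d15:-→d16:-→d17:-→d18:-→d19:-→d20:H0  best=H0
  del 222.0.0.0/8 (clear depth 8)
  add 128.216.0.0/13 -> H0 at depth 13
  ? 128.221.152.62  path d0:H6→d1:-→d2:-→d3:-→d4:-→d5:-→d6:-→d7:-→d8:-→d9:-→d10:-→d11:-→d12:-→d13:H0→d14:-→d15:-→d16:-→d17:-→d18:-→d19:-→d20:H0→d21:-→d22:-→d23:H6→d24:-→d25:-  best=H6
  ? 128.221.152.3  path d0:H6→d1:-→d2:-→d3:-→d4:-→d5:-→d6:-→d7:-→d8:-→d9:-→d10:-→d11:-→d12:-→d13:H0→d14:-→d15:-→d16:-→d17:-→d18:-→d19:-→d20:H0→d21:-→d22:-→d23:H6→d24:-→d25:-  best=H6

== LOOKUPS ==
["H3","H3","H6","H6","H3","H6","H3","H6","H0","H6","H6"]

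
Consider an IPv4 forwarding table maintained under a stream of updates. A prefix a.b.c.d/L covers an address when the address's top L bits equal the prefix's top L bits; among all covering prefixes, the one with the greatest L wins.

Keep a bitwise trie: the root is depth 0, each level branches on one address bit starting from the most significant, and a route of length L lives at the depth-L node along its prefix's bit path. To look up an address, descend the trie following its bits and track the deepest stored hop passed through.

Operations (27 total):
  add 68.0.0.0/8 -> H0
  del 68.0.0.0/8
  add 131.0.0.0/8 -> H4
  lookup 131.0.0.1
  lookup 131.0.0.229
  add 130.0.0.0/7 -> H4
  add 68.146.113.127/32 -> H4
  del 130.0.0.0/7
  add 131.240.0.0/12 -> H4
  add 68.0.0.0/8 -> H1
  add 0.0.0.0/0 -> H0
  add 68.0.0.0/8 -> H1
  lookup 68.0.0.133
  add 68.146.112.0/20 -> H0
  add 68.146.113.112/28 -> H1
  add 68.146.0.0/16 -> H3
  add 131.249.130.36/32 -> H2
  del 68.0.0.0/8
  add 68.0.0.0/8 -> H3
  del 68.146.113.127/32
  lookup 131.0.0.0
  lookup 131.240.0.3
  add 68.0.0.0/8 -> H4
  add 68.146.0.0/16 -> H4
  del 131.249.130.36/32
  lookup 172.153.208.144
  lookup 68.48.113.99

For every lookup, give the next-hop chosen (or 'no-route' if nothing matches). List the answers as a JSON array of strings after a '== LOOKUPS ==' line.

Apply in order:
  + 68.0.0.0/8 (H0) depth=8
  - 68.0.0.0/8 clear@8
  + 131.0.0.0/8 (H4) depth=8
  ? 131.0.0.1  path d0:-→d1:-→d2:-→d3:-→d4:-→d5:-→d6:-→d7:-→d8:H4  best=H4
  ? 131.0.0.229  path d0:-→d1:-→d2:-→d3:-→d4:-→d5:-→d6:-→d7:-→d8:H4  best=H4
  + 130.0.0.0/7 (H4) depth=7
  + 68.146.113.127/32 (H4) depth=32
  - 130.0.0.0/7 clear@7
  + 131.240.0.0/12 (H4) depth=12
  + 68.0.0.0/8 (H1) depth=8
  + 0.0.0.0/0 (H0) depth=0
  + 68.0.0.0/8 (H1) depth=8
  ? 68.0.0.133  path d0:H0→d1:-→d2:-→d3:-→d4:-→d5:-→d6:-→d7:-→d8:H1  best=H1
  + 68.146.112.0/20 (H0) depth=20
  + 68.146.113.112/28 (H1) depth=28
  + 68.146.0.0/16 (H3) depth=16
  + 131.249.130.36/32 (H2) depth=32
  - 68.0.0.0/8 clear@8
  + 68.0.0.0/8 (H3) depth=8
  - 68.146.113.127/32 clear@32
  ? 131.0.0.0  path d0:H0→d1:-→d2:-→d3:-→d4:-→d5:-→d6:-→d7:-→d8:H4  best=H4
  ? 131.240.0.3  path d0:H0→d1:-→d2:-→d3:-→d4:-→d5:-→d6:-→d7:-→d8:H4→d9:-→d10:-→d11:-→d12:H4  best=H4
  + 68.0.0.0/8 (H4) depth=8
  + 68.146.0.0/16 (H4) depth=16
  - 131.249.130.36/32 clear@32
  ? 172.153.208.144  path d0:H0→d1:-→d2:-  best=H0
  ? 68.48.113.99  path d0:H0→d1:-→d2:-→d3:-→d4:-→d5:-→d6:-→d7:-→d8:H4  best=H4

== LOOKUPS ==
["H4","H4","H1","H4","H4","H0","H4"]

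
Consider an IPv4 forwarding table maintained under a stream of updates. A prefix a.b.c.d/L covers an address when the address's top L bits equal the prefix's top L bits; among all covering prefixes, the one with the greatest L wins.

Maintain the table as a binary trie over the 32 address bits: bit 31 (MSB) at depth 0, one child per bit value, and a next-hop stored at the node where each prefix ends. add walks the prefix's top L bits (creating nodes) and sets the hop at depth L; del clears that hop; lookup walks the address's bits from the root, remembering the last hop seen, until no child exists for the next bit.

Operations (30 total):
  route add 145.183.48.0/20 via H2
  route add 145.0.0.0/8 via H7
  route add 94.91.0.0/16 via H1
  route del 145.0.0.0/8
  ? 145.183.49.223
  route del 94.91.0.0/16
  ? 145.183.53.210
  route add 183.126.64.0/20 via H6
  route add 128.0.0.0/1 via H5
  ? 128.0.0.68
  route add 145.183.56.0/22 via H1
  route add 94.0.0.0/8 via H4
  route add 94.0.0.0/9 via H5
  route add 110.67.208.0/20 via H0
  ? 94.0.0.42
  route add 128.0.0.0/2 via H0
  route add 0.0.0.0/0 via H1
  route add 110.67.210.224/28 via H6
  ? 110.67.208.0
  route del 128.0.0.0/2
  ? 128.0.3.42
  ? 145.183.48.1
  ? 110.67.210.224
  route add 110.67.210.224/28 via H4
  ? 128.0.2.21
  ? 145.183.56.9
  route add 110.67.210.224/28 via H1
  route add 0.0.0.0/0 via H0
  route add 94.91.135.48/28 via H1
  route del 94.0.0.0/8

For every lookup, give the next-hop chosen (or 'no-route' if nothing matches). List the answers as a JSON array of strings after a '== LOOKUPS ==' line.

Process each operation:
  add 145.183.48.0/20 -> H2 at depth 20
  add 145.0.0.0/8 -> H7 at depth 8
  add 94.91.0.0/16 -> H1 at depth 16
  del 145.0.0.0/8 (clear depth 8)
  ? 145.183.49.223  path d0:-→d1:-→d2:-→d3:-→d4:-→d5:-→d6:-→d7:-→d8:-→d9:-→d10:-→d11:-→d12:-→d13:-→d14:-→d15:-→d16:-→d17:-→d18:-→d19:-→d20:H2  best=H2
  del 94.91.0.0/16 (clear depth 16)
  ? 145.183.53.210  path d0:-→d1:-→d2:-→d3:-→d4:-→d5:-→d6:-→d7:-→d8:-→d9:-→d10:-→d11:-→d12:-→d13:-→d14:-→d15:-→d16:-→d17:-→d18:-→d19:-→d20:H2  best=H2
  add 183.126.64.0/20 -> H6 at depth 20
  add 128.0.0.0/1 -> H5 at depth 1
  ? 128.0.0.68  path d0:-→d1:H5→d2:-→d3:-  best=H5
  add 145.183.56.0/22 -> H1 at depth 22
  add 94.0.0.0/8 -> H4 at depth 8
  add 94.0.0.0/9 -> H5 at depth 9
  add 110.67.208.0/20 -> H0 at depth 20
  ? 94.0.0.42  path d0:-→d1:-→d2:-→d3:-→d4:-→d5:-→d6:-→d7:-→d8:H4→d9:H5  best=H5
  add 128.0.0.0/2 -> H0 at depth 2
  add 0.0.0.0/0 -> H1 at depth 0
  add 110.67.210.224/28 -> H6 at depth 28
  ? 110.67.208.0  path d0:H1→d1:-→d2:-→d3:-→d4:-→d5:-→d6:-→d7:-→d8:-→d9:-→d10:-→d11:-→d12:-→d13:-→d14:-→d15:-→d16:-→d17:-→d18:-→d19:-→d20:H0→d21:-→d22:-  best=H0
  del 128.0.0.0/2 (clear depth 2)
  ? 128.0.3.42  path d0:H1→d1:H5→d2:-→d3:-  best=H5
  ? 145.183.48.1  path d0:H1→d1:H5→d2:-→d3:-→d4:-→d5:-→d6:-→d7:-→d8:-→d9:-→d10:-→d11:-→d12:-→d13:-→d14:-→d15:-→d16:-→d17:-→d18:-→d19:-→d20:H2  best=H2
  ? 110.67.210.224  path d0:H1→d1:-→d2:-→d3:-→d4:-→d5:-→d6:-→d7:-→d8:-→d9:-→d10:-→d11:-→d12:-→d13:-→d14:-→d15:-→d16:-→d17:-→d18:-→d19:-→d20:H0→d21:-→d22:-→d23:-→d24:-→d25:-→d26:-→d27:-→d28:H6  best=H6
  add 110.67.210.224/28 -> H4 at depth 28
  ? 128.0.2.21  path d0:H1→d1:H5→d2:-→d3:-  best=H5
  ? 145.183.56.9  path d0:H1→d1:H5→d2:-→d3:-→d4:-→d5:-→d6:-→d7:-→d8:-→d9:-→d10:-→d11:-→d12:-→d13:-→d14:-→d15:-→d16:-→d17:-→d18:-→d19:-→d20:H2→d21:-→d22:H1  best=H1
  add 110.67.210.224/28 -> H1 at depth 28
  add 0.0.0.0/0 -> H0 at depth 0
  add 94.91.135.48/28 -> H1 at depth 28
  del 94.0.0.0/8 (clear depth 8)

== LOOKUPS ==
["H2","H2","H5","H5","H0","H5","H2","H6","H5","H1"]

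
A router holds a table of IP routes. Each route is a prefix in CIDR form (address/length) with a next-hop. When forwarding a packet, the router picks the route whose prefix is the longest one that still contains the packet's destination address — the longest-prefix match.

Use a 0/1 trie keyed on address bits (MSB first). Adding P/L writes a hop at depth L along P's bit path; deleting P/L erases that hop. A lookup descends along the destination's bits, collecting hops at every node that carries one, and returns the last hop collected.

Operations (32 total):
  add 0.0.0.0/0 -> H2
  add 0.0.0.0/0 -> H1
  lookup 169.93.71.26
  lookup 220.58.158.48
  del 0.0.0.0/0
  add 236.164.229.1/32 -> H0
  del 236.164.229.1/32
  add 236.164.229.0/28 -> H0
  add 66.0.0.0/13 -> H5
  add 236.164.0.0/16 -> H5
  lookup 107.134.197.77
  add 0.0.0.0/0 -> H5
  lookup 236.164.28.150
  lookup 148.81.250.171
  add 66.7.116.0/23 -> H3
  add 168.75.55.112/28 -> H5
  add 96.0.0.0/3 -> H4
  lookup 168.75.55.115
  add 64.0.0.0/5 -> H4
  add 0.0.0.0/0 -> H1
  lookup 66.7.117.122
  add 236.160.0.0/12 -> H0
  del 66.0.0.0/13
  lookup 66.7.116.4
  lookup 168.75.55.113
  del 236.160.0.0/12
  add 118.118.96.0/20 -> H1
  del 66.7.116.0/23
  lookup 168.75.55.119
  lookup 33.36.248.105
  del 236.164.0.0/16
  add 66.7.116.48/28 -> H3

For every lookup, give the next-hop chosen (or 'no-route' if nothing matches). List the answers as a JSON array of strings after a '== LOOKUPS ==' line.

Apply in order:
  + 0.0.0.0/0 (H2) depth=0
  + 0.0.0.0/0 (H1) depth=0
  Q 169.93.71.26: descend ε ; hops seen [H1] ; pick H1
  Q 220.58.158.48: descend ε ; hops seen [H1] ; pick H1
  - 0.0.0.0/0 clear@0
  + 236.164.229.1/32 (H0) depth=32
  - 236.164.229.1/32 clear@32
  + 236.164.229.0/28 (H0) depth=28
  + 66.0.0.0/13 (H5) depth=13
  + 236.164.0.0/16 (H5) depth=16
  Q 107.134.197.77: descend 01 ; hops seen [∅] ; pick no-route
  + 0.0.0.0/0 (H5) depth=0
  Q 236.164.28.150: descend 1110110010100100 ; hops seen [H5,H5] ; pick H5
  Q 148.81.250.171: descend 1 ; hops seen [H5] ; pick H5
  + 66.7.116.0/23 (H3) depth=23
  + 168.75.55.112/28 (H5) depth=28
  + 96.0.0.0/3 (H4) depth=3
  Q 168.75.55.115: descend 1010100001001011001101110111 ; hops seen [H5,H5] ; pick H5
  + 64.0.0.0/5 (H4) depth=5
  + 0.0.0.0/0 (H1) depth=0
  Q 66.7.117.122: descend 01000010000001110111010 ; hops seen [H1,H4,H5,H3] ; pick H3
  + 236.160.0.0/12 (H0) depth=12
  - 66.0.0.0/13 clear@13
  Q 66.7.116.4: descend 01000010000001110111010 ; hops seen [H1,H4,H3] ; pick H3
  Q 168.75.55.113: descend 1010100001001011001101110111 ; hops seen [H1,H5] ; pick H5
  - 236.160.0.0/12 clear@12
  + 118.118.96.0/20 (H1) depth=20
  - 66.7.116.0/23 clear@23
  Q 168.75.55.119: descend 1010100001001011001101110111 ; hops seen [H1,H5] ; pick H5
  Q 33.36.248.105: descend 0 ; hops seen [H1] ; pick H1
  - 236.164.0.0/16 clear@16
  + 66.7.116.48/28 (H3) depth=28

== LOOKUPS ==
["H1","H1","no-route","H5","H5","H5","H3","H3","H5","H5","H1"]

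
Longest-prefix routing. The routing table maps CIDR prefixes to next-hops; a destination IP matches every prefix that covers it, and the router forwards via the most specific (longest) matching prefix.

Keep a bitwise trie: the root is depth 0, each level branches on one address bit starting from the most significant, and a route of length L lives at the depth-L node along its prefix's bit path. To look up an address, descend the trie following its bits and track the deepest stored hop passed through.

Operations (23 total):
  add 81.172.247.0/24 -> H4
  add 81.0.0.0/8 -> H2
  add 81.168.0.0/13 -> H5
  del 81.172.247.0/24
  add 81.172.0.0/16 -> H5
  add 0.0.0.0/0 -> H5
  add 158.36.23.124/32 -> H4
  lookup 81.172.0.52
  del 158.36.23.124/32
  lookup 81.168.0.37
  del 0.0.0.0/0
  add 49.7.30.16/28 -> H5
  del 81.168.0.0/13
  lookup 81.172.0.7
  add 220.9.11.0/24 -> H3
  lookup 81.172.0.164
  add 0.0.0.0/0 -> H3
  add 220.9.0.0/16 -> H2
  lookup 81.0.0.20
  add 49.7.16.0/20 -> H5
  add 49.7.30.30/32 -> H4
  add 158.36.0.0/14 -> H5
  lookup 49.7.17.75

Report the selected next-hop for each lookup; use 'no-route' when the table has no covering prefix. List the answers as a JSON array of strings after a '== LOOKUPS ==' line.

Apply in order:
  + 81.172.247.0/24 (H4) depth=24
  + 81.0.0.0/8 (H2) depth=8
  + 81.168.0.0/13 (H5) depth=13
  del 81.172.247.0/24 (clear depth 24)
  + 81.172.0.0/16 (H5) depth=16
  + 0.0.0.0/0 (H5) depth=0
  + 158.36.23.124/32 (H4) depth=32
  Q 81.172.0.52: descend 0101000110101100 ; hops seen [H5,H2,H5,H5] ; pick H5
  del 158.36.23.124/32 (clear depth 32)
  Q 81.168.0.37: descend 0101000110101 ; hops seen [H5,H2,H5] ; pick H5
  del 0.0.0.0/0 (clear depth 0)
  + 49.7.30.16/28 (H5) depth=28
  del 81.168.0.0/13 (clear depth 13)
  Q 81.172.0.7: descend 0101000110101100 ; hops seen [H2,H5] ; pick H5
  + 220.9.11.0/24 (H3) depth=24
  Q 81.172.0.164: descend 0101000110101100 ; hops seen [H2,H5] ; pick H5
  + 0.0.0.0/0 (H3) depth=0
  + 220.9.0.0/16 (H2) depth=16
  Q 81.0.0.20: descend 01010001 ; hops seen [H3,H2] ; pick H2
  + 49.7.16.0/20 (H5) depth=20
  + 49.7.30.30/32 (H4) depth=32
  + 158.36.0.0/14 (H5) depth=14
  Q 49.7.17.75: descend 00110001000001110001 ; hops seen [H3,H5] ; pick H5

== LOOKUPS ==
["H5","H5","H5","H5","H2","H5"]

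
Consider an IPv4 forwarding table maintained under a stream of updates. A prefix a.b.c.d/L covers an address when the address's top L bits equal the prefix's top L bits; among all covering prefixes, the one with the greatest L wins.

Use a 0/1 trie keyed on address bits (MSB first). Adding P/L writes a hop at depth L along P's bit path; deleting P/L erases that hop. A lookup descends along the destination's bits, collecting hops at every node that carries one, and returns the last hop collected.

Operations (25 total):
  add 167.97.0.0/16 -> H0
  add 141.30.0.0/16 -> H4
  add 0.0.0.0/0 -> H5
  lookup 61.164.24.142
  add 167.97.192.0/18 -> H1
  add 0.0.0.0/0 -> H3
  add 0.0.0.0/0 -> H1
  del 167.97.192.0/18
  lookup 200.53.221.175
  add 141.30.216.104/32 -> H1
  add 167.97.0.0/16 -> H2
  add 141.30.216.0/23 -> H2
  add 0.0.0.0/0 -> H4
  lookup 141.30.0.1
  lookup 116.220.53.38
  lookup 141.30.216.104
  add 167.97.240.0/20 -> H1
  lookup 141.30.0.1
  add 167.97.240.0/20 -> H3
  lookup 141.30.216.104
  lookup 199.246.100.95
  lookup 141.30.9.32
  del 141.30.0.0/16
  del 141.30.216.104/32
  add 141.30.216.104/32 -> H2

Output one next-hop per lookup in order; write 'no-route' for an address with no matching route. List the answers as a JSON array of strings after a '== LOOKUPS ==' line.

Trace:
  + 167.97.0.0/16 (H0) depth=16
  + 141.30.0.0/16 (H4) depth=16
  + 0.0.0.0/0 (H5) depth=0
  Q 61.164.24.142: descend ε ; hops seen [H5] ; pick H5
  + 167.97.192.0/18 (H1) depth=18
  + 0.0.0.0/0 (H3) depth=0
  + 0.0.0.0/0 (H1) depth=0
  del 167.97.192.0/18 (clear depth 18)
  Q 200.53.221.175: descend 1 ; hops seen [H1] ; pick H1
  + 141.30.216.104/32 (H1) depth=32
  + 167.97.0.0/16 (H2) depth=16
  + 141.30.216.0/23 (H2) depth=23
  + 0.0.0.0/0 (H4) depth=0
  Q 141.30.0.1: descend 1000110100011110 ; hops seen [H4,H4] ; pick H4
  Q 116.220.53.38: descend ε ; hops seen [H4] ; pick H4
  Q 141.30.216.104: descend 10001101000111101101100001101000 ; hops seen [H4,H4,H2,H1] ; pick H1
  + 167.97.240.0/20 (H1) depth=20
  Q 141.30.0.1: descend 1000110100011110 ; hops seen [H4,H4] ; pick H4
  + 167.97.240.0/20 (H3) depth=20
  Q 141.30.216.104: descend 10001101000111101101100001101000 ; hops seen [H4,H4,H2,H1] ; pick H1
  Q 199.246.100.95: descend 1 ; hops seen [H4] ; pick H4
  Q 141.30.9.32: descend 1000110100011110 ; hops seen [H4,H4] ; pick H4
  del 141.30.0.0/16 (clear depth 16)
  del 141.30.216.104/32 (clear depth 32)
  + 141.30.216.104/32 (H2) depth=32

== LOOKUPS ==
["H5","H1","H4","H4","H1","H4","H1","H4","H4"]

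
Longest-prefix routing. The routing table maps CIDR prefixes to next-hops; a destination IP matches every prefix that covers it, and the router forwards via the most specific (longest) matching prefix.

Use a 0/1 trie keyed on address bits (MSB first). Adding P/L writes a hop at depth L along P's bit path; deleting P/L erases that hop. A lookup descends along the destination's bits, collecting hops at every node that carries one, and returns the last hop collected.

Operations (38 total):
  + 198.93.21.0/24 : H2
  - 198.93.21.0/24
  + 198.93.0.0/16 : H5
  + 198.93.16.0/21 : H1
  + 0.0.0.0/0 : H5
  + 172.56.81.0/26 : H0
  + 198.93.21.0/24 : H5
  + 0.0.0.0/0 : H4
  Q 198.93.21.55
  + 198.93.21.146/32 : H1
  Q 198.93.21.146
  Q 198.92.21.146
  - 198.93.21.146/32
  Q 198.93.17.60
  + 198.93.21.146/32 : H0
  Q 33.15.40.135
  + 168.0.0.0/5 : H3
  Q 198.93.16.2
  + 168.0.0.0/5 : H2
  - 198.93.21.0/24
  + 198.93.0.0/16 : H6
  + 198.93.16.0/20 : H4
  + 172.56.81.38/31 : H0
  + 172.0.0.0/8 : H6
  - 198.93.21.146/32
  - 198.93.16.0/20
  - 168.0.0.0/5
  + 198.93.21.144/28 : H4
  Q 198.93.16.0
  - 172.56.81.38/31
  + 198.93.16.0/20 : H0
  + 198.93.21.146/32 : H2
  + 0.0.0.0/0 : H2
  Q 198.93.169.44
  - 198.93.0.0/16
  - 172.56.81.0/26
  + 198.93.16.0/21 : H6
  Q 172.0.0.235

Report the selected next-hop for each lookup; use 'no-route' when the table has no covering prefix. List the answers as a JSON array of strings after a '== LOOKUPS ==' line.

Trace:
  add 198.93.21.0/24 -> H2 at depth 24
  - 198.93.21.0/24 clear@24
  add 198.93.0.0/16 -> H5 at depth 16
  add 198.93.16.0/21 -> H1 at depth 21
  add 0.0.0.0/0 -> H5 at depth 0
  add 172.56.81.0/26 -> H0 at depth 26
  add 198.93.21.0/24 -> H5 at depth 24
  add 0.0.0.0/0 -> H4 at depth 0
  Q 198.93.21.55: descend 110001100101110100010101 ; hops seen [H4,H5,H1,H5] ; pick H5
  add 198.93.21.146/32 -> H1 at depth 32
  Q 198.93.21.146: descend 11000110010111010001010110010010 ; hops seen [H4,H5,H1,H5,H1] ; pick H1
  Q 198.92.21.146: descend 110001100101110 ; hops seen [H4] ; pick H4
  - 198.93.21.146/32 clear@32
  Q 198.93.17.60: descend 110001100101110100010 ; hops seen [H4,H5,H1] ; pick H1
  add 198.93.21.146/32 -> H0 at depth 32
  Q 33.15.40.135: descend ε ; hops seen [H4] ; pick H4
  add 168.0.0.0/5 -> H3 at depth 5
  Q 198.93.16.2: descend 110001100101110100010 ; hops seen [H4,H5,H1] ; pick H1
  add 168.0.0.0/5 -> H2 at depth 5
  - 198.93.21.0/24 clear@24
  add 198.93.0.0/16 -> H6 at depth 16
  add 198.93.16.0/20 -> H4 at depth 20
  add 172.56.81.38/31 -> H0 at depth 31
  add 172.0.0.0/8 -> H6 at depth 8
  - 198.93.21.146/32 clear@32
  - 198.93.16.0/20 clear@20
  - 168.0.0.0/5 clear@5
  add 198.93.21.144/28 -> H4 at depth 28
  Q 198.93.16.0: descend 110001100101110100010 ; hops seen [H4,H6,H1] ; pick H1
  - 172.56.81.38/31 clear@31
  add 198.93.16.0/20 -> H0 at depth 20
  add 198.93.21.146/32 -> H2 at depth 32
  add 0.0.0.0/0 -> H2 at depth 0
  Q 198.93.169.44: descend 1100011001011101 ; hops seen [H2,H6] ; pick H6
  - 198.93.0.0/16 clear@16
  - 172.56.81.0/26 clear@26
  add 198.93.16.0/21 -> H6 at depth 21
  Q 172.0.0.235: descend 1010110000 ; hops seen [H2,H6] ; pick H6

== LOOKUPS ==
["H5","H1","H4","H1","H4","H1","H1","H6","H6"]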